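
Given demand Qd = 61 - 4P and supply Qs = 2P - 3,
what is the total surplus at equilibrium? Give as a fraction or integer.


Find equilibrium: 61 - 4P = 2P - 3
61 + 3 = 6P
P* = 64/6 = 32/3
Q* = 2*32/3 - 3 = 55/3
Inverse demand: P = 61/4 - Q/4, so P_max = 61/4
Inverse supply: P = 3/2 + Q/2, so P_min = 3/2
CS = (1/2) * 55/3 * (61/4 - 32/3) = 3025/72
PS = (1/2) * 55/3 * (32/3 - 3/2) = 3025/36
TS = CS + PS = 3025/72 + 3025/36 = 3025/24

3025/24


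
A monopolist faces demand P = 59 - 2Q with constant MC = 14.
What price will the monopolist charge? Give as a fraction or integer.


MR = 59 - 4Q
Set MR = MC: 59 - 4Q = 14
Q* = 45/4
Substitute into demand:
P* = 59 - 2*45/4 = 73/2

73/2


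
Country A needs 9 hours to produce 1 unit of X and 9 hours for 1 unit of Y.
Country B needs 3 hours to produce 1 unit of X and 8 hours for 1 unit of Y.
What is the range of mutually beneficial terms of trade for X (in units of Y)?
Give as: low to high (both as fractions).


Opportunity cost of X for Country A = hours_X / hours_Y = 9/9 = 1 units of Y
Opportunity cost of X for Country B = hours_X / hours_Y = 3/8 = 3/8 units of Y
Terms of trade must be between the two opportunity costs.
Range: 3/8 to 1

3/8 to 1


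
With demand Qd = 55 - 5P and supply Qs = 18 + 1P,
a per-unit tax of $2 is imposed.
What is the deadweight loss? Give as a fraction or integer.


Pre-tax equilibrium quantity: Q* = 145/6
Post-tax equilibrium quantity: Q_tax = 45/2
Reduction in quantity: Q* - Q_tax = 5/3
DWL = (1/2) * tax * (Q* - Q_tax)
DWL = (1/2) * 2 * 5/3 = 5/3

5/3


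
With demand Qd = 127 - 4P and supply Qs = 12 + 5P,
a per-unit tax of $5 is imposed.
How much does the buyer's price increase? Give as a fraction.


With a per-unit tax, the buyer's price increase depends on relative slopes.
Supply slope: d = 5, Demand slope: b = 4
Buyer's price increase = d * tax / (b + d)
= 5 * 5 / (4 + 5)
= 25 / 9 = 25/9

25/9


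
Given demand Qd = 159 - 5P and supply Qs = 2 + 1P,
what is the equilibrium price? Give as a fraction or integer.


At equilibrium, Qd = Qs.
159 - 5P = 2 + 1P
159 - 2 = 5P + 1P
157 = 6P
P* = 157/6 = 157/6

157/6


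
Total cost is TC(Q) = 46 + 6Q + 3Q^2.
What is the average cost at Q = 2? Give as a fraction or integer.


TC(2) = 46 + 6*2 + 3*2^2
TC(2) = 46 + 12 + 12 = 70
AC = TC/Q = 70/2 = 35

35


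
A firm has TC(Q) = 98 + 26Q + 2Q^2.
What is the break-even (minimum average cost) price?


AC(Q) = 98/Q + 26 + 2Q
To minimize: dAC/dQ = -98/Q^2 + 2 = 0
Q^2 = 98/2 = 49
Q* = 7
Min AC = 98/7 + 26 + 2*7
Min AC = 14 + 26 + 14 = 54

54


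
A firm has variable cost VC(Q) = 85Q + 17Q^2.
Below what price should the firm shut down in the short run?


AVC(Q) = VC(Q)/Q = 85 + 17Q
AVC is increasing in Q, so minimum AVC is at Q -> 0+.
Min AVC = 85
The firm should shut down if P < 85.

85


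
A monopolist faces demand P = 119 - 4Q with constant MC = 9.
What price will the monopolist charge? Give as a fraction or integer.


MR = 119 - 8Q
Set MR = MC: 119 - 8Q = 9
Q* = 55/4
Substitute into demand:
P* = 119 - 4*55/4 = 64

64


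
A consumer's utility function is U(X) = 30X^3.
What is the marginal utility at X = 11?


MU = dU/dX = 30*3*X^(3-1)
MU = 90*X^2
At X = 11:
MU = 90 * 11^2
MU = 90 * 121 = 10890

10890


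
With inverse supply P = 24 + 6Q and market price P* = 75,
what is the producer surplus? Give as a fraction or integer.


Minimum supply price (at Q=0): P_min = 24
Quantity supplied at P* = 75:
Q* = (75 - 24)/6 = 17/2
PS = (1/2) * Q* * (P* - P_min)
PS = (1/2) * 17/2 * (75 - 24)
PS = (1/2) * 17/2 * 51 = 867/4

867/4


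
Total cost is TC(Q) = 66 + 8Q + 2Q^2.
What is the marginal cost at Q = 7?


MC = dTC/dQ = 8 + 2*2*Q
At Q = 7:
MC = 8 + 4*7
MC = 8 + 28 = 36

36


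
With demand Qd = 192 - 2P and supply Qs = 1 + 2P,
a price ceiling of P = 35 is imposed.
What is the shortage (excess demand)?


At P = 35:
Qd = 192 - 2*35 = 122
Qs = 1 + 2*35 = 71
Shortage = Qd - Qs = 122 - 71 = 51

51


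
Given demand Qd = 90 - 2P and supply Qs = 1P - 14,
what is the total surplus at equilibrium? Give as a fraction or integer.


Find equilibrium: 90 - 2P = 1P - 14
90 + 14 = 3P
P* = 104/3 = 104/3
Q* = 1*104/3 - 14 = 62/3
Inverse demand: P = 45 - Q/2, so P_max = 45
Inverse supply: P = 14 + Q/1, so P_min = 14
CS = (1/2) * 62/3 * (45 - 104/3) = 961/9
PS = (1/2) * 62/3 * (104/3 - 14) = 1922/9
TS = CS + PS = 961/9 + 1922/9 = 961/3

961/3


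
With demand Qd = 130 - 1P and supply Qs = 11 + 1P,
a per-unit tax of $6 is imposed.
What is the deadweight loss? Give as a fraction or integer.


Pre-tax equilibrium quantity: Q* = 141/2
Post-tax equilibrium quantity: Q_tax = 135/2
Reduction in quantity: Q* - Q_tax = 3
DWL = (1/2) * tax * (Q* - Q_tax)
DWL = (1/2) * 6 * 3 = 9

9


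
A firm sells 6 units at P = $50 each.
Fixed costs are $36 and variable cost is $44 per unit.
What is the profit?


Total Revenue = P * Q = 50 * 6 = $300
Total Cost = FC + VC*Q = 36 + 44*6 = $300
Profit = TR - TC = 300 - 300 = $0

$0


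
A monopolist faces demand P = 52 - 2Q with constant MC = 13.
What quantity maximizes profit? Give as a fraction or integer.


TR = P*Q = (52 - 2Q)Q = 52Q - 2Q^2
MR = dTR/dQ = 52 - 4Q
Set MR = MC:
52 - 4Q = 13
39 = 4Q
Q* = 39/4 = 39/4

39/4


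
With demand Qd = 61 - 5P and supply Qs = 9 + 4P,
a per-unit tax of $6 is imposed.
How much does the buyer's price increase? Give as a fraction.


With a per-unit tax, the buyer's price increase depends on relative slopes.
Supply slope: d = 4, Demand slope: b = 5
Buyer's price increase = d * tax / (b + d)
= 4 * 6 / (5 + 4)
= 24 / 9 = 8/3

8/3


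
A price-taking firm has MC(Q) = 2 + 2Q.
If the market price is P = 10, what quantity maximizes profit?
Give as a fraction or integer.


In perfect competition, profit is maximized where P = MC.
10 = 2 + 2Q
8 = 2Q
Q* = 8/2 = 4

4


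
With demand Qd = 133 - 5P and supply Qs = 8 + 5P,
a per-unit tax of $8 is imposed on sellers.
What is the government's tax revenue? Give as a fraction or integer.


With tax on sellers, new supply: Qs' = 8 + 5(P - 8)
= 5P - 32
New equilibrium quantity:
Q_new = 101/2
Tax revenue = tax * Q_new = 8 * 101/2 = 404

404


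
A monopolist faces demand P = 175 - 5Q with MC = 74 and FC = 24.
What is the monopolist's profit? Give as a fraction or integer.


MR = MC: 175 - 10Q = 74
Q* = 101/10
P* = 175 - 5*101/10 = 249/2
Profit = (P* - MC)*Q* - FC
= (249/2 - 74)*101/10 - 24
= 101/2*101/10 - 24
= 10201/20 - 24 = 9721/20

9721/20


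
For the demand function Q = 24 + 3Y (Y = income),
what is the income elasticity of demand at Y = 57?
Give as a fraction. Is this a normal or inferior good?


dQ/dY = 3
At Y = 57: Q = 24 + 3*57 = 195
Ey = (dQ/dY)(Y/Q) = 3 * 57 / 195 = 57/65
Since Ey > 0, this is a normal good.

57/65 (normal good)


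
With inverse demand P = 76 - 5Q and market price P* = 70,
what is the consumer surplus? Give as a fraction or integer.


Maximum willingness to pay (at Q=0): P_max = 76
Quantity demanded at P* = 70:
Q* = (76 - 70)/5 = 6/5
CS = (1/2) * Q* * (P_max - P*)
CS = (1/2) * 6/5 * (76 - 70)
CS = (1/2) * 6/5 * 6 = 18/5

18/5


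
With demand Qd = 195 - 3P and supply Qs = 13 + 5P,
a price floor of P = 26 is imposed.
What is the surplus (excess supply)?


At P = 26:
Qd = 195 - 3*26 = 117
Qs = 13 + 5*26 = 143
Surplus = Qs - Qd = 143 - 117 = 26

26


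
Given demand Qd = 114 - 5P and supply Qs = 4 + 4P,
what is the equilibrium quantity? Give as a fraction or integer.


First find equilibrium price:
114 - 5P = 4 + 4P
P* = 110/9 = 110/9
Then substitute into demand:
Q* = 114 - 5 * 110/9 = 476/9

476/9


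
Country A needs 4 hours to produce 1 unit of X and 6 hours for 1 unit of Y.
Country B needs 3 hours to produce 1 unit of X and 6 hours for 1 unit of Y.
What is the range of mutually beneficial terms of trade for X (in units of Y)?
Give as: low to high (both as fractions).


Opportunity cost of X for Country A = hours_X / hours_Y = 4/6 = 2/3 units of Y
Opportunity cost of X for Country B = hours_X / hours_Y = 3/6 = 1/2 units of Y
Terms of trade must be between the two opportunity costs.
Range: 1/2 to 2/3

1/2 to 2/3


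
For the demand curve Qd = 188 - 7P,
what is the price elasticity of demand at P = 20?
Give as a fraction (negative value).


dQ/dP = -7
At P = 20: Q = 188 - 7*20 = 48
E = (dQ/dP)(P/Q) = (-7)(20/48) = -35/12

-35/12


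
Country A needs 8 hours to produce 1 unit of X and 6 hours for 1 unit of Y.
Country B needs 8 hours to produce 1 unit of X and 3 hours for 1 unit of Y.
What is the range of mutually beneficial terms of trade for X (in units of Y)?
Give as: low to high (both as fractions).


Opportunity cost of X for Country A = hours_X / hours_Y = 8/6 = 4/3 units of Y
Opportunity cost of X for Country B = hours_X / hours_Y = 8/3 = 8/3 units of Y
Terms of trade must be between the two opportunity costs.
Range: 4/3 to 8/3

4/3 to 8/3


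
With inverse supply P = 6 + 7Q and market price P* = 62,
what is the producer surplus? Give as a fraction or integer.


Minimum supply price (at Q=0): P_min = 6
Quantity supplied at P* = 62:
Q* = (62 - 6)/7 = 8
PS = (1/2) * Q* * (P* - P_min)
PS = (1/2) * 8 * (62 - 6)
PS = (1/2) * 8 * 56 = 224

224


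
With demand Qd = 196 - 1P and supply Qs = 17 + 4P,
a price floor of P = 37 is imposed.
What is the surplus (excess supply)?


At P = 37:
Qd = 196 - 1*37 = 159
Qs = 17 + 4*37 = 165
Surplus = Qs - Qd = 165 - 159 = 6

6


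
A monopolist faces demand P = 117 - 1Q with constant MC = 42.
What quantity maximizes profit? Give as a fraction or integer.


TR = P*Q = (117 - 1Q)Q = 117Q - 1Q^2
MR = dTR/dQ = 117 - 2Q
Set MR = MC:
117 - 2Q = 42
75 = 2Q
Q* = 75/2 = 75/2

75/2


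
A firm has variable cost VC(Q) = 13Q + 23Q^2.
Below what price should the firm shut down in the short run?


AVC(Q) = VC(Q)/Q = 13 + 23Q
AVC is increasing in Q, so minimum AVC is at Q -> 0+.
Min AVC = 13
The firm should shut down if P < 13.

13


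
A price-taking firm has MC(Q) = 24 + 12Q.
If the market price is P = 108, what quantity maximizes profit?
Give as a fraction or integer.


In perfect competition, profit is maximized where P = MC.
108 = 24 + 12Q
84 = 12Q
Q* = 84/12 = 7

7


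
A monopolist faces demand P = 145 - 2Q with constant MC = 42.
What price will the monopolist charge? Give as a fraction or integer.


MR = 145 - 4Q
Set MR = MC: 145 - 4Q = 42
Q* = 103/4
Substitute into demand:
P* = 145 - 2*103/4 = 187/2

187/2


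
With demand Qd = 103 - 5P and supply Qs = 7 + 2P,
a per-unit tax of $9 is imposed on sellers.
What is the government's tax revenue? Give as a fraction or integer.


With tax on sellers, new supply: Qs' = 7 + 2(P - 9)
= 2P - 11
New equilibrium quantity:
Q_new = 151/7
Tax revenue = tax * Q_new = 9 * 151/7 = 1359/7

1359/7


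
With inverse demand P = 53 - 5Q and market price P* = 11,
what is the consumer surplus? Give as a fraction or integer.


Maximum willingness to pay (at Q=0): P_max = 53
Quantity demanded at P* = 11:
Q* = (53 - 11)/5 = 42/5
CS = (1/2) * Q* * (P_max - P*)
CS = (1/2) * 42/5 * (53 - 11)
CS = (1/2) * 42/5 * 42 = 882/5

882/5


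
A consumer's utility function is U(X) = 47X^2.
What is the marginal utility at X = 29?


MU = dU/dX = 47*2*X^(2-1)
MU = 94*X^1
At X = 29:
MU = 94 * 29^1
MU = 94 * 29 = 2726

2726


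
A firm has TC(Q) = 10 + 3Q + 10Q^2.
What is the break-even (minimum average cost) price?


AC(Q) = 10/Q + 3 + 10Q
To minimize: dAC/dQ = -10/Q^2 + 10 = 0
Q^2 = 10/10 = 1
Q* = 1
Min AC = 10/1 + 3 + 10*1
Min AC = 10 + 3 + 10 = 23

23


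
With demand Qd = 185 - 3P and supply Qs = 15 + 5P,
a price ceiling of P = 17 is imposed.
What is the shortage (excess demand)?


At P = 17:
Qd = 185 - 3*17 = 134
Qs = 15 + 5*17 = 100
Shortage = Qd - Qs = 134 - 100 = 34

34


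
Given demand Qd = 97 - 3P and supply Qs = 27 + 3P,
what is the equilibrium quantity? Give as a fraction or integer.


First find equilibrium price:
97 - 3P = 27 + 3P
P* = 70/6 = 35/3
Then substitute into demand:
Q* = 97 - 3 * 35/3 = 62

62


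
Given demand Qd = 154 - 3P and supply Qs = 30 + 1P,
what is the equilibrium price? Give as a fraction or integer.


At equilibrium, Qd = Qs.
154 - 3P = 30 + 1P
154 - 30 = 3P + 1P
124 = 4P
P* = 124/4 = 31

31


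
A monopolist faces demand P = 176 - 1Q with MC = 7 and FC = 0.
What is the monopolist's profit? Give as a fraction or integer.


MR = MC: 176 - 2Q = 7
Q* = 169/2
P* = 176 - 1*169/2 = 183/2
Profit = (P* - MC)*Q* - FC
= (183/2 - 7)*169/2 - 0
= 169/2*169/2 - 0
= 28561/4 - 0 = 28561/4

28561/4


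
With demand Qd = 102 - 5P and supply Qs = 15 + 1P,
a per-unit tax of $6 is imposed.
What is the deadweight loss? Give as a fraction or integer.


Pre-tax equilibrium quantity: Q* = 59/2
Post-tax equilibrium quantity: Q_tax = 49/2
Reduction in quantity: Q* - Q_tax = 5
DWL = (1/2) * tax * (Q* - Q_tax)
DWL = (1/2) * 6 * 5 = 15

15


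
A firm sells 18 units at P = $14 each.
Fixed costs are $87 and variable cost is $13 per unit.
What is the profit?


Total Revenue = P * Q = 14 * 18 = $252
Total Cost = FC + VC*Q = 87 + 13*18 = $321
Profit = TR - TC = 252 - 321 = $-69

$-69


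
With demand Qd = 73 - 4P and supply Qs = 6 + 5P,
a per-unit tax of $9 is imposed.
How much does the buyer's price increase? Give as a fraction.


With a per-unit tax, the buyer's price increase depends on relative slopes.
Supply slope: d = 5, Demand slope: b = 4
Buyer's price increase = d * tax / (b + d)
= 5 * 9 / (4 + 5)
= 45 / 9 = 5

5


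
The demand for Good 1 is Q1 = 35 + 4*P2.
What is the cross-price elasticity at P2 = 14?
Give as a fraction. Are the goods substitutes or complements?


dQ1/dP2 = 4
At P2 = 14: Q1 = 35 + 4*14 = 91
Exy = (dQ1/dP2)(P2/Q1) = 4 * 14 / 91 = 8/13
Since Exy > 0, the goods are substitutes.

8/13 (substitutes)


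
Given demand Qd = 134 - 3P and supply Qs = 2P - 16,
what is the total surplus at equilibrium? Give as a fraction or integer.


Find equilibrium: 134 - 3P = 2P - 16
134 + 16 = 5P
P* = 150/5 = 30
Q* = 2*30 - 16 = 44
Inverse demand: P = 134/3 - Q/3, so P_max = 134/3
Inverse supply: P = 8 + Q/2, so P_min = 8
CS = (1/2) * 44 * (134/3 - 30) = 968/3
PS = (1/2) * 44 * (30 - 8) = 484
TS = CS + PS = 968/3 + 484 = 2420/3

2420/3


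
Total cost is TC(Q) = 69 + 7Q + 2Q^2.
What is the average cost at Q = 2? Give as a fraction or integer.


TC(2) = 69 + 7*2 + 2*2^2
TC(2) = 69 + 14 + 8 = 91
AC = TC/Q = 91/2 = 91/2

91/2


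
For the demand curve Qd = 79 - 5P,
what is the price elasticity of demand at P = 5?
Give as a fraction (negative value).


dQ/dP = -5
At P = 5: Q = 79 - 5*5 = 54
E = (dQ/dP)(P/Q) = (-5)(5/54) = -25/54

-25/54


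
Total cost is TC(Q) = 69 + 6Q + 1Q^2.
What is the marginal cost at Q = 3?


MC = dTC/dQ = 6 + 2*1*Q
At Q = 3:
MC = 6 + 2*3
MC = 6 + 6 = 12

12


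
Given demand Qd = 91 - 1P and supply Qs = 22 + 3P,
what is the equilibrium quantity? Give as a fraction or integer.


First find equilibrium price:
91 - 1P = 22 + 3P
P* = 69/4 = 69/4
Then substitute into demand:
Q* = 91 - 1 * 69/4 = 295/4

295/4


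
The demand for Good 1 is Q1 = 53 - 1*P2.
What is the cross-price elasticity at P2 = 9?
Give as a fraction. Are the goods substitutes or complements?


dQ1/dP2 = -1
At P2 = 9: Q1 = 53 - 1*9 = 44
Exy = (dQ1/dP2)(P2/Q1) = -1 * 9 / 44 = -9/44
Since Exy < 0, the goods are complements.

-9/44 (complements)


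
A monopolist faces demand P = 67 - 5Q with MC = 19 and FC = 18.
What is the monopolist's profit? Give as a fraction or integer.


MR = MC: 67 - 10Q = 19
Q* = 24/5
P* = 67 - 5*24/5 = 43
Profit = (P* - MC)*Q* - FC
= (43 - 19)*24/5 - 18
= 24*24/5 - 18
= 576/5 - 18 = 486/5

486/5


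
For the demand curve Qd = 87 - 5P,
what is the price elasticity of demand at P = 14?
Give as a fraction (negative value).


dQ/dP = -5
At P = 14: Q = 87 - 5*14 = 17
E = (dQ/dP)(P/Q) = (-5)(14/17) = -70/17

-70/17


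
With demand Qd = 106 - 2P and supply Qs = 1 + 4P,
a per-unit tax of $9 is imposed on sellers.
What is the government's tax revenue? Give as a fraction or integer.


With tax on sellers, new supply: Qs' = 1 + 4(P - 9)
= 4P - 35
New equilibrium quantity:
Q_new = 59
Tax revenue = tax * Q_new = 9 * 59 = 531

531


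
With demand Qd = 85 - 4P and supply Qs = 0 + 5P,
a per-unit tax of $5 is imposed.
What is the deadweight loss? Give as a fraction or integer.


Pre-tax equilibrium quantity: Q* = 425/9
Post-tax equilibrium quantity: Q_tax = 325/9
Reduction in quantity: Q* - Q_tax = 100/9
DWL = (1/2) * tax * (Q* - Q_tax)
DWL = (1/2) * 5 * 100/9 = 250/9

250/9


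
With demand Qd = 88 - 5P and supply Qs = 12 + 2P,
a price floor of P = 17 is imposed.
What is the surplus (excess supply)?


At P = 17:
Qd = 88 - 5*17 = 3
Qs = 12 + 2*17 = 46
Surplus = Qs - Qd = 46 - 3 = 43

43


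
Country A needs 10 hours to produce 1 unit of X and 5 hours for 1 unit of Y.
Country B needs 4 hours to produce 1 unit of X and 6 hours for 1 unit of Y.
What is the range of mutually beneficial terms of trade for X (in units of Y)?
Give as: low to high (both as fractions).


Opportunity cost of X for Country A = hours_X / hours_Y = 10/5 = 2 units of Y
Opportunity cost of X for Country B = hours_X / hours_Y = 4/6 = 2/3 units of Y
Terms of trade must be between the two opportunity costs.
Range: 2/3 to 2

2/3 to 2


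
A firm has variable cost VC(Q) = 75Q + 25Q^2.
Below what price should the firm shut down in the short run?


AVC(Q) = VC(Q)/Q = 75 + 25Q
AVC is increasing in Q, so minimum AVC is at Q -> 0+.
Min AVC = 75
The firm should shut down if P < 75.

75


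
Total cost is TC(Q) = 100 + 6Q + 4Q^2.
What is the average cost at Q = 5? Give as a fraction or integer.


TC(5) = 100 + 6*5 + 4*5^2
TC(5) = 100 + 30 + 100 = 230
AC = TC/Q = 230/5 = 46

46


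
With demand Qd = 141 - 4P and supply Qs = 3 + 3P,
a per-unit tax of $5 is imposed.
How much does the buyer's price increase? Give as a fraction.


With a per-unit tax, the buyer's price increase depends on relative slopes.
Supply slope: d = 3, Demand slope: b = 4
Buyer's price increase = d * tax / (b + d)
= 3 * 5 / (4 + 3)
= 15 / 7 = 15/7

15/7


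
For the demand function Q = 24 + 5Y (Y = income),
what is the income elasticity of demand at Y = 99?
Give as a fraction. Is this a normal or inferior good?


dQ/dY = 5
At Y = 99: Q = 24 + 5*99 = 519
Ey = (dQ/dY)(Y/Q) = 5 * 99 / 519 = 165/173
Since Ey > 0, this is a normal good.

165/173 (normal good)


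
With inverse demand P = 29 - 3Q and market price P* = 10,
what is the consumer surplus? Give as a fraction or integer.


Maximum willingness to pay (at Q=0): P_max = 29
Quantity demanded at P* = 10:
Q* = (29 - 10)/3 = 19/3
CS = (1/2) * Q* * (P_max - P*)
CS = (1/2) * 19/3 * (29 - 10)
CS = (1/2) * 19/3 * 19 = 361/6

361/6


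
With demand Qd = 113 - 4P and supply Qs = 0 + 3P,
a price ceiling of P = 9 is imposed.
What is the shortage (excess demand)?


At P = 9:
Qd = 113 - 4*9 = 77
Qs = 0 + 3*9 = 27
Shortage = Qd - Qs = 77 - 27 = 50

50


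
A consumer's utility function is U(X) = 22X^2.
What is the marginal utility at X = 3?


MU = dU/dX = 22*2*X^(2-1)
MU = 44*X^1
At X = 3:
MU = 44 * 3^1
MU = 44 * 3 = 132

132


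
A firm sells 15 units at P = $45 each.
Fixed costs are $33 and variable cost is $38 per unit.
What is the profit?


Total Revenue = P * Q = 45 * 15 = $675
Total Cost = FC + VC*Q = 33 + 38*15 = $603
Profit = TR - TC = 675 - 603 = $72

$72


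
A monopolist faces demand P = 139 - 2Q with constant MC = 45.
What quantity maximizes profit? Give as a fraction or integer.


TR = P*Q = (139 - 2Q)Q = 139Q - 2Q^2
MR = dTR/dQ = 139 - 4Q
Set MR = MC:
139 - 4Q = 45
94 = 4Q
Q* = 94/4 = 47/2

47/2


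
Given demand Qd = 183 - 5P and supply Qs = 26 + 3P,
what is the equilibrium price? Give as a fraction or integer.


At equilibrium, Qd = Qs.
183 - 5P = 26 + 3P
183 - 26 = 5P + 3P
157 = 8P
P* = 157/8 = 157/8

157/8


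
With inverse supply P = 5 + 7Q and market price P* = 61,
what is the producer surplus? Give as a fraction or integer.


Minimum supply price (at Q=0): P_min = 5
Quantity supplied at P* = 61:
Q* = (61 - 5)/7 = 8
PS = (1/2) * Q* * (P* - P_min)
PS = (1/2) * 8 * (61 - 5)
PS = (1/2) * 8 * 56 = 224

224


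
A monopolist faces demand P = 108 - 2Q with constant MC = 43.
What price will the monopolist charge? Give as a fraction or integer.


MR = 108 - 4Q
Set MR = MC: 108 - 4Q = 43
Q* = 65/4
Substitute into demand:
P* = 108 - 2*65/4 = 151/2

151/2


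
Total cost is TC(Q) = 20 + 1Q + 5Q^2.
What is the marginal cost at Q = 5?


MC = dTC/dQ = 1 + 2*5*Q
At Q = 5:
MC = 1 + 10*5
MC = 1 + 50 = 51

51


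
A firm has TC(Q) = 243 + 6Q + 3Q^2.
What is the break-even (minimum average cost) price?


AC(Q) = 243/Q + 6 + 3Q
To minimize: dAC/dQ = -243/Q^2 + 3 = 0
Q^2 = 243/3 = 81
Q* = 9
Min AC = 243/9 + 6 + 3*9
Min AC = 27 + 6 + 27 = 60

60


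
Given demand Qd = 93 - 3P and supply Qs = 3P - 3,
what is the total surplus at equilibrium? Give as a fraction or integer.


Find equilibrium: 93 - 3P = 3P - 3
93 + 3 = 6P
P* = 96/6 = 16
Q* = 3*16 - 3 = 45
Inverse demand: P = 31 - Q/3, so P_max = 31
Inverse supply: P = 1 + Q/3, so P_min = 1
CS = (1/2) * 45 * (31 - 16) = 675/2
PS = (1/2) * 45 * (16 - 1) = 675/2
TS = CS + PS = 675/2 + 675/2 = 675

675


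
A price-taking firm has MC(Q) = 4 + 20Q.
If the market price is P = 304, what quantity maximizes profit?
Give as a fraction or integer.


In perfect competition, profit is maximized where P = MC.
304 = 4 + 20Q
300 = 20Q
Q* = 300/20 = 15

15


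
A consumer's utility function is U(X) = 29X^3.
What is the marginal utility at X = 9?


MU = dU/dX = 29*3*X^(3-1)
MU = 87*X^2
At X = 9:
MU = 87 * 9^2
MU = 87 * 81 = 7047

7047


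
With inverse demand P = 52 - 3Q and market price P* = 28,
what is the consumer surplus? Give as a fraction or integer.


Maximum willingness to pay (at Q=0): P_max = 52
Quantity demanded at P* = 28:
Q* = (52 - 28)/3 = 8
CS = (1/2) * Q* * (P_max - P*)
CS = (1/2) * 8 * (52 - 28)
CS = (1/2) * 8 * 24 = 96

96


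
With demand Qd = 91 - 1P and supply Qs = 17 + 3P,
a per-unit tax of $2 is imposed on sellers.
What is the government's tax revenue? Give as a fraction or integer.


With tax on sellers, new supply: Qs' = 17 + 3(P - 2)
= 11 + 3P
New equilibrium quantity:
Q_new = 71
Tax revenue = tax * Q_new = 2 * 71 = 142

142


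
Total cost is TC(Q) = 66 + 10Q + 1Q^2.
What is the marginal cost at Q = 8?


MC = dTC/dQ = 10 + 2*1*Q
At Q = 8:
MC = 10 + 2*8
MC = 10 + 16 = 26

26


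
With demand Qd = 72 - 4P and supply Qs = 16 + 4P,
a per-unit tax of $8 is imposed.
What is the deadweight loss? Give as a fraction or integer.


Pre-tax equilibrium quantity: Q* = 44
Post-tax equilibrium quantity: Q_tax = 28
Reduction in quantity: Q* - Q_tax = 16
DWL = (1/2) * tax * (Q* - Q_tax)
DWL = (1/2) * 8 * 16 = 64

64


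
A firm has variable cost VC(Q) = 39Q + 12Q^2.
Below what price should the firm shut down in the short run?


AVC(Q) = VC(Q)/Q = 39 + 12Q
AVC is increasing in Q, so minimum AVC is at Q -> 0+.
Min AVC = 39
The firm should shut down if P < 39.

39


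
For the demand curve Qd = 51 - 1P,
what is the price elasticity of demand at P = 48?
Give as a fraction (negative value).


dQ/dP = -1
At P = 48: Q = 51 - 1*48 = 3
E = (dQ/dP)(P/Q) = (-1)(48/3) = -16

-16


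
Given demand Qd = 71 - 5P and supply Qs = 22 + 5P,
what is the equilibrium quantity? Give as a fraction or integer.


First find equilibrium price:
71 - 5P = 22 + 5P
P* = 49/10 = 49/10
Then substitute into demand:
Q* = 71 - 5 * 49/10 = 93/2

93/2


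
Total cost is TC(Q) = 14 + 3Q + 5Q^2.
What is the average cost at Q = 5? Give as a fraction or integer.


TC(5) = 14 + 3*5 + 5*5^2
TC(5) = 14 + 15 + 125 = 154
AC = TC/Q = 154/5 = 154/5

154/5


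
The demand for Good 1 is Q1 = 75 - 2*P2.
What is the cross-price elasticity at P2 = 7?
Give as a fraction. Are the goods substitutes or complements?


dQ1/dP2 = -2
At P2 = 7: Q1 = 75 - 2*7 = 61
Exy = (dQ1/dP2)(P2/Q1) = -2 * 7 / 61 = -14/61
Since Exy < 0, the goods are complements.

-14/61 (complements)


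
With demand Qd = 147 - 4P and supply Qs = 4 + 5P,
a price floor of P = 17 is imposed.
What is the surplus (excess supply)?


At P = 17:
Qd = 147 - 4*17 = 79
Qs = 4 + 5*17 = 89
Surplus = Qs - Qd = 89 - 79 = 10

10


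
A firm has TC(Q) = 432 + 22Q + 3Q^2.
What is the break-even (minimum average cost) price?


AC(Q) = 432/Q + 22 + 3Q
To minimize: dAC/dQ = -432/Q^2 + 3 = 0
Q^2 = 432/3 = 144
Q* = 12
Min AC = 432/12 + 22 + 3*12
Min AC = 36 + 22 + 36 = 94

94


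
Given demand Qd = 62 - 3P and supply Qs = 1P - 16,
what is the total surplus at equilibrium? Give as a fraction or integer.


Find equilibrium: 62 - 3P = 1P - 16
62 + 16 = 4P
P* = 78/4 = 39/2
Q* = 1*39/2 - 16 = 7/2
Inverse demand: P = 62/3 - Q/3, so P_max = 62/3
Inverse supply: P = 16 + Q/1, so P_min = 16
CS = (1/2) * 7/2 * (62/3 - 39/2) = 49/24
PS = (1/2) * 7/2 * (39/2 - 16) = 49/8
TS = CS + PS = 49/24 + 49/8 = 49/6

49/6


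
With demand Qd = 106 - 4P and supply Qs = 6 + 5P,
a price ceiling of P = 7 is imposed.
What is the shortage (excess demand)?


At P = 7:
Qd = 106 - 4*7 = 78
Qs = 6 + 5*7 = 41
Shortage = Qd - Qs = 78 - 41 = 37

37


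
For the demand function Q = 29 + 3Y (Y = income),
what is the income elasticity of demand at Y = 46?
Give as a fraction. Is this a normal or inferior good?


dQ/dY = 3
At Y = 46: Q = 29 + 3*46 = 167
Ey = (dQ/dY)(Y/Q) = 3 * 46 / 167 = 138/167
Since Ey > 0, this is a normal good.

138/167 (normal good)


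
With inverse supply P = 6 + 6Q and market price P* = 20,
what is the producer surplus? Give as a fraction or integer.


Minimum supply price (at Q=0): P_min = 6
Quantity supplied at P* = 20:
Q* = (20 - 6)/6 = 7/3
PS = (1/2) * Q* * (P* - P_min)
PS = (1/2) * 7/3 * (20 - 6)
PS = (1/2) * 7/3 * 14 = 49/3

49/3


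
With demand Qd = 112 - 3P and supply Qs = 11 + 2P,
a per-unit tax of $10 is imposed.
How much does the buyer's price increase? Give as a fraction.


With a per-unit tax, the buyer's price increase depends on relative slopes.
Supply slope: d = 2, Demand slope: b = 3
Buyer's price increase = d * tax / (b + d)
= 2 * 10 / (3 + 2)
= 20 / 5 = 4

4


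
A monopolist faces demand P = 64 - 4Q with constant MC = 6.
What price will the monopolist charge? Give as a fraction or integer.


MR = 64 - 8Q
Set MR = MC: 64 - 8Q = 6
Q* = 29/4
Substitute into demand:
P* = 64 - 4*29/4 = 35

35


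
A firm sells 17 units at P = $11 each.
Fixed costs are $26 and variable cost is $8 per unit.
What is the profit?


Total Revenue = P * Q = 11 * 17 = $187
Total Cost = FC + VC*Q = 26 + 8*17 = $162
Profit = TR - TC = 187 - 162 = $25

$25


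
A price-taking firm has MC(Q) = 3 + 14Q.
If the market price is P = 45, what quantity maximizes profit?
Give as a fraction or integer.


In perfect competition, profit is maximized where P = MC.
45 = 3 + 14Q
42 = 14Q
Q* = 42/14 = 3

3


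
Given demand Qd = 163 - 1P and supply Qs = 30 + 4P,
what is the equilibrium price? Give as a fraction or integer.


At equilibrium, Qd = Qs.
163 - 1P = 30 + 4P
163 - 30 = 1P + 4P
133 = 5P
P* = 133/5 = 133/5

133/5


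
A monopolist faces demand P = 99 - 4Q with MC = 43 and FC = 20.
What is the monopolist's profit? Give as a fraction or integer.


MR = MC: 99 - 8Q = 43
Q* = 7
P* = 99 - 4*7 = 71
Profit = (P* - MC)*Q* - FC
= (71 - 43)*7 - 20
= 28*7 - 20
= 196 - 20 = 176

176


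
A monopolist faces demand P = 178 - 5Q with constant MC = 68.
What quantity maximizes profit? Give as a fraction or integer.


TR = P*Q = (178 - 5Q)Q = 178Q - 5Q^2
MR = dTR/dQ = 178 - 10Q
Set MR = MC:
178 - 10Q = 68
110 = 10Q
Q* = 110/10 = 11

11


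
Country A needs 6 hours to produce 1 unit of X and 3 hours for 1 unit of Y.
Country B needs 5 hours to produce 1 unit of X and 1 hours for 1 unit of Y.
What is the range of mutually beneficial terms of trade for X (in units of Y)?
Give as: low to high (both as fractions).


Opportunity cost of X for Country A = hours_X / hours_Y = 6/3 = 2 units of Y
Opportunity cost of X for Country B = hours_X / hours_Y = 5/1 = 5 units of Y
Terms of trade must be between the two opportunity costs.
Range: 2 to 5

2 to 5


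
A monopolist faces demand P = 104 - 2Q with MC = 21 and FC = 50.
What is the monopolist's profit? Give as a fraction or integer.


MR = MC: 104 - 4Q = 21
Q* = 83/4
P* = 104 - 2*83/4 = 125/2
Profit = (P* - MC)*Q* - FC
= (125/2 - 21)*83/4 - 50
= 83/2*83/4 - 50
= 6889/8 - 50 = 6489/8

6489/8


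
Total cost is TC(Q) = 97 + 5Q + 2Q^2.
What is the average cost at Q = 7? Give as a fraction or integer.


TC(7) = 97 + 5*7 + 2*7^2
TC(7) = 97 + 35 + 98 = 230
AC = TC/Q = 230/7 = 230/7

230/7


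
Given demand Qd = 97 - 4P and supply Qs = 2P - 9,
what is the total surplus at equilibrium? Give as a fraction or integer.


Find equilibrium: 97 - 4P = 2P - 9
97 + 9 = 6P
P* = 106/6 = 53/3
Q* = 2*53/3 - 9 = 79/3
Inverse demand: P = 97/4 - Q/4, so P_max = 97/4
Inverse supply: P = 9/2 + Q/2, so P_min = 9/2
CS = (1/2) * 79/3 * (97/4 - 53/3) = 6241/72
PS = (1/2) * 79/3 * (53/3 - 9/2) = 6241/36
TS = CS + PS = 6241/72 + 6241/36 = 6241/24

6241/24


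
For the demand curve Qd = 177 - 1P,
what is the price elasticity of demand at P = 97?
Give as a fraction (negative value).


dQ/dP = -1
At P = 97: Q = 177 - 1*97 = 80
E = (dQ/dP)(P/Q) = (-1)(97/80) = -97/80

-97/80


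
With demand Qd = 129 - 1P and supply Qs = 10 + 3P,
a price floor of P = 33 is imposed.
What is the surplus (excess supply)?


At P = 33:
Qd = 129 - 1*33 = 96
Qs = 10 + 3*33 = 109
Surplus = Qs - Qd = 109 - 96 = 13

13


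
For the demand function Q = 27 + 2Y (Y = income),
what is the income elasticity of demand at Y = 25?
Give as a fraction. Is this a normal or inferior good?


dQ/dY = 2
At Y = 25: Q = 27 + 2*25 = 77
Ey = (dQ/dY)(Y/Q) = 2 * 25 / 77 = 50/77
Since Ey > 0, this is a normal good.

50/77 (normal good)


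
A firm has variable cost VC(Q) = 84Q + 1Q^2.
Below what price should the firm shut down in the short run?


AVC(Q) = VC(Q)/Q = 84 + 1Q
AVC is increasing in Q, so minimum AVC is at Q -> 0+.
Min AVC = 84
The firm should shut down if P < 84.

84


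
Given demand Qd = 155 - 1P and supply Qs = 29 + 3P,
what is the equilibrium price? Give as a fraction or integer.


At equilibrium, Qd = Qs.
155 - 1P = 29 + 3P
155 - 29 = 1P + 3P
126 = 4P
P* = 126/4 = 63/2

63/2


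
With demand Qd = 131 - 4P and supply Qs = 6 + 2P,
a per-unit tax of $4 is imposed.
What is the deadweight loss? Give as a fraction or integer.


Pre-tax equilibrium quantity: Q* = 143/3
Post-tax equilibrium quantity: Q_tax = 127/3
Reduction in quantity: Q* - Q_tax = 16/3
DWL = (1/2) * tax * (Q* - Q_tax)
DWL = (1/2) * 4 * 16/3 = 32/3

32/3


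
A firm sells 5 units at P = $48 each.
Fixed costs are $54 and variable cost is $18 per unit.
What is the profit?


Total Revenue = P * Q = 48 * 5 = $240
Total Cost = FC + VC*Q = 54 + 18*5 = $144
Profit = TR - TC = 240 - 144 = $96

$96


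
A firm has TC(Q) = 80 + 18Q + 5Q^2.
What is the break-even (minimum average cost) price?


AC(Q) = 80/Q + 18 + 5Q
To minimize: dAC/dQ = -80/Q^2 + 5 = 0
Q^2 = 80/5 = 16
Q* = 4
Min AC = 80/4 + 18 + 5*4
Min AC = 20 + 18 + 20 = 58

58


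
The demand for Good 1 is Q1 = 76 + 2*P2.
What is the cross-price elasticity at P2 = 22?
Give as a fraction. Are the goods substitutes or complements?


dQ1/dP2 = 2
At P2 = 22: Q1 = 76 + 2*22 = 120
Exy = (dQ1/dP2)(P2/Q1) = 2 * 22 / 120 = 11/30
Since Exy > 0, the goods are substitutes.

11/30 (substitutes)


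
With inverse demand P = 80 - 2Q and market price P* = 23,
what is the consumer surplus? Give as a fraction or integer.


Maximum willingness to pay (at Q=0): P_max = 80
Quantity demanded at P* = 23:
Q* = (80 - 23)/2 = 57/2
CS = (1/2) * Q* * (P_max - P*)
CS = (1/2) * 57/2 * (80 - 23)
CS = (1/2) * 57/2 * 57 = 3249/4

3249/4


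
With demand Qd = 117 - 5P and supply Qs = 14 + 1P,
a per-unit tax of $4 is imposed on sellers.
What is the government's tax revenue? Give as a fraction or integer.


With tax on sellers, new supply: Qs' = 14 + 1(P - 4)
= 10 + 1P
New equilibrium quantity:
Q_new = 167/6
Tax revenue = tax * Q_new = 4 * 167/6 = 334/3

334/3


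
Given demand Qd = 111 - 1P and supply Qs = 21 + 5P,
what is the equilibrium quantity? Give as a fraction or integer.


First find equilibrium price:
111 - 1P = 21 + 5P
P* = 90/6 = 15
Then substitute into demand:
Q* = 111 - 1 * 15 = 96

96


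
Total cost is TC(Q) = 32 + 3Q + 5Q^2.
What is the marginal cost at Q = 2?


MC = dTC/dQ = 3 + 2*5*Q
At Q = 2:
MC = 3 + 10*2
MC = 3 + 20 = 23

23


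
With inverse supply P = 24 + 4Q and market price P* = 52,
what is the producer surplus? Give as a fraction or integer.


Minimum supply price (at Q=0): P_min = 24
Quantity supplied at P* = 52:
Q* = (52 - 24)/4 = 7
PS = (1/2) * Q* * (P* - P_min)
PS = (1/2) * 7 * (52 - 24)
PS = (1/2) * 7 * 28 = 98

98


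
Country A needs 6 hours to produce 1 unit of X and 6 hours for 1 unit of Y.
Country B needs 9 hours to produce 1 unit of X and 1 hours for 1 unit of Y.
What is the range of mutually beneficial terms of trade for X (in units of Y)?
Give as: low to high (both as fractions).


Opportunity cost of X for Country A = hours_X / hours_Y = 6/6 = 1 units of Y
Opportunity cost of X for Country B = hours_X / hours_Y = 9/1 = 9 units of Y
Terms of trade must be between the two opportunity costs.
Range: 1 to 9

1 to 9


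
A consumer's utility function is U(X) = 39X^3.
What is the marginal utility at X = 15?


MU = dU/dX = 39*3*X^(3-1)
MU = 117*X^2
At X = 15:
MU = 117 * 15^2
MU = 117 * 225 = 26325

26325


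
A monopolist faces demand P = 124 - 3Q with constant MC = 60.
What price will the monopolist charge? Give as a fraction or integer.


MR = 124 - 6Q
Set MR = MC: 124 - 6Q = 60
Q* = 32/3
Substitute into demand:
P* = 124 - 3*32/3 = 92

92


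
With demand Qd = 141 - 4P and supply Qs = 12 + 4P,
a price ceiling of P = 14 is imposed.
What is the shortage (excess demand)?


At P = 14:
Qd = 141 - 4*14 = 85
Qs = 12 + 4*14 = 68
Shortage = Qd - Qs = 85 - 68 = 17

17


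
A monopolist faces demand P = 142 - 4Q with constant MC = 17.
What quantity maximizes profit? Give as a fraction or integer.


TR = P*Q = (142 - 4Q)Q = 142Q - 4Q^2
MR = dTR/dQ = 142 - 8Q
Set MR = MC:
142 - 8Q = 17
125 = 8Q
Q* = 125/8 = 125/8

125/8


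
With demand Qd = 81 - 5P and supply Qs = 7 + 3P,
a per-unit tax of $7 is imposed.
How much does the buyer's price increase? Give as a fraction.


With a per-unit tax, the buyer's price increase depends on relative slopes.
Supply slope: d = 3, Demand slope: b = 5
Buyer's price increase = d * tax / (b + d)
= 3 * 7 / (5 + 3)
= 21 / 8 = 21/8

21/8


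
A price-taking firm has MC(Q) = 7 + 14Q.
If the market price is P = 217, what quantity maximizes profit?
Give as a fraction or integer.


In perfect competition, profit is maximized where P = MC.
217 = 7 + 14Q
210 = 14Q
Q* = 210/14 = 15

15


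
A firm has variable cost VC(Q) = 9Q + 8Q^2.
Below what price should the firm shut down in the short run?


AVC(Q) = VC(Q)/Q = 9 + 8Q
AVC is increasing in Q, so minimum AVC is at Q -> 0+.
Min AVC = 9
The firm should shut down if P < 9.

9


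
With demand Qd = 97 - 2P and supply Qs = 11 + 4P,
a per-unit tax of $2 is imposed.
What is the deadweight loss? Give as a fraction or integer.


Pre-tax equilibrium quantity: Q* = 205/3
Post-tax equilibrium quantity: Q_tax = 197/3
Reduction in quantity: Q* - Q_tax = 8/3
DWL = (1/2) * tax * (Q* - Q_tax)
DWL = (1/2) * 2 * 8/3 = 8/3

8/3


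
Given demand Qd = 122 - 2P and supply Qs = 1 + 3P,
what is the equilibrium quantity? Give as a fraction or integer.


First find equilibrium price:
122 - 2P = 1 + 3P
P* = 121/5 = 121/5
Then substitute into demand:
Q* = 122 - 2 * 121/5 = 368/5

368/5


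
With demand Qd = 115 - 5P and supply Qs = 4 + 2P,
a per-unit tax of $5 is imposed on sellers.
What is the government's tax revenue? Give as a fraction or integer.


With tax on sellers, new supply: Qs' = 4 + 2(P - 5)
= 2P - 6
New equilibrium quantity:
Q_new = 200/7
Tax revenue = tax * Q_new = 5 * 200/7 = 1000/7

1000/7


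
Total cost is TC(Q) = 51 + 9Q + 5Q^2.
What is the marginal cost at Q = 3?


MC = dTC/dQ = 9 + 2*5*Q
At Q = 3:
MC = 9 + 10*3
MC = 9 + 30 = 39

39


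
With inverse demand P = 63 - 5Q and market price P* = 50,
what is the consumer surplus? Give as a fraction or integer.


Maximum willingness to pay (at Q=0): P_max = 63
Quantity demanded at P* = 50:
Q* = (63 - 50)/5 = 13/5
CS = (1/2) * Q* * (P_max - P*)
CS = (1/2) * 13/5 * (63 - 50)
CS = (1/2) * 13/5 * 13 = 169/10

169/10


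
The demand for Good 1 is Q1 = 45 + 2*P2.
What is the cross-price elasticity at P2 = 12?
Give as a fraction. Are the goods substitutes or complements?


dQ1/dP2 = 2
At P2 = 12: Q1 = 45 + 2*12 = 69
Exy = (dQ1/dP2)(P2/Q1) = 2 * 12 / 69 = 8/23
Since Exy > 0, the goods are substitutes.

8/23 (substitutes)


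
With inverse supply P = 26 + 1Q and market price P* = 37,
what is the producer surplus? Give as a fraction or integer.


Minimum supply price (at Q=0): P_min = 26
Quantity supplied at P* = 37:
Q* = (37 - 26)/1 = 11
PS = (1/2) * Q* * (P* - P_min)
PS = (1/2) * 11 * (37 - 26)
PS = (1/2) * 11 * 11 = 121/2

121/2


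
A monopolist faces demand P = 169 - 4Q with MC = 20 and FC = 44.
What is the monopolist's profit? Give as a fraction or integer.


MR = MC: 169 - 8Q = 20
Q* = 149/8
P* = 169 - 4*149/8 = 189/2
Profit = (P* - MC)*Q* - FC
= (189/2 - 20)*149/8 - 44
= 149/2*149/8 - 44
= 22201/16 - 44 = 21497/16

21497/16


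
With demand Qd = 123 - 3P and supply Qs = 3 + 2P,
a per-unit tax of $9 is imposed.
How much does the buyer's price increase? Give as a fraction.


With a per-unit tax, the buyer's price increase depends on relative slopes.
Supply slope: d = 2, Demand slope: b = 3
Buyer's price increase = d * tax / (b + d)
= 2 * 9 / (3 + 2)
= 18 / 5 = 18/5

18/5


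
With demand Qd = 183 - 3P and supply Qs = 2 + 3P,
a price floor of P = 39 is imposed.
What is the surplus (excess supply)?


At P = 39:
Qd = 183 - 3*39 = 66
Qs = 2 + 3*39 = 119
Surplus = Qs - Qd = 119 - 66 = 53

53


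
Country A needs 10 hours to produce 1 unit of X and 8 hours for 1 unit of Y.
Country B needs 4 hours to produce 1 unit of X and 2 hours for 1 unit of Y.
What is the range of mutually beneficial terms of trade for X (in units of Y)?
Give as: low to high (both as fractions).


Opportunity cost of X for Country A = hours_X / hours_Y = 10/8 = 5/4 units of Y
Opportunity cost of X for Country B = hours_X / hours_Y = 4/2 = 2 units of Y
Terms of trade must be between the two opportunity costs.
Range: 5/4 to 2

5/4 to 2


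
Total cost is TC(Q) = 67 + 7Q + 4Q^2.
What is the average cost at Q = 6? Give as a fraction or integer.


TC(6) = 67 + 7*6 + 4*6^2
TC(6) = 67 + 42 + 144 = 253
AC = TC/Q = 253/6 = 253/6

253/6


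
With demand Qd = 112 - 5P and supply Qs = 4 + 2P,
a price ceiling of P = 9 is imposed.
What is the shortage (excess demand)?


At P = 9:
Qd = 112 - 5*9 = 67
Qs = 4 + 2*9 = 22
Shortage = Qd - Qs = 67 - 22 = 45

45


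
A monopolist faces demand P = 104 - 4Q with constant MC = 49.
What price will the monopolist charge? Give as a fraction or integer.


MR = 104 - 8Q
Set MR = MC: 104 - 8Q = 49
Q* = 55/8
Substitute into demand:
P* = 104 - 4*55/8 = 153/2

153/2


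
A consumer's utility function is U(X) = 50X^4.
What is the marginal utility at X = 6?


MU = dU/dX = 50*4*X^(4-1)
MU = 200*X^3
At X = 6:
MU = 200 * 6^3
MU = 200 * 216 = 43200

43200


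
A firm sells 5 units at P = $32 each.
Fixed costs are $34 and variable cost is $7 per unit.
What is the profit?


Total Revenue = P * Q = 32 * 5 = $160
Total Cost = FC + VC*Q = 34 + 7*5 = $69
Profit = TR - TC = 160 - 69 = $91

$91


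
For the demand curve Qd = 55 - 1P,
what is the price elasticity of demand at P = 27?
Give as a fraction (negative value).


dQ/dP = -1
At P = 27: Q = 55 - 1*27 = 28
E = (dQ/dP)(P/Q) = (-1)(27/28) = -27/28

-27/28
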